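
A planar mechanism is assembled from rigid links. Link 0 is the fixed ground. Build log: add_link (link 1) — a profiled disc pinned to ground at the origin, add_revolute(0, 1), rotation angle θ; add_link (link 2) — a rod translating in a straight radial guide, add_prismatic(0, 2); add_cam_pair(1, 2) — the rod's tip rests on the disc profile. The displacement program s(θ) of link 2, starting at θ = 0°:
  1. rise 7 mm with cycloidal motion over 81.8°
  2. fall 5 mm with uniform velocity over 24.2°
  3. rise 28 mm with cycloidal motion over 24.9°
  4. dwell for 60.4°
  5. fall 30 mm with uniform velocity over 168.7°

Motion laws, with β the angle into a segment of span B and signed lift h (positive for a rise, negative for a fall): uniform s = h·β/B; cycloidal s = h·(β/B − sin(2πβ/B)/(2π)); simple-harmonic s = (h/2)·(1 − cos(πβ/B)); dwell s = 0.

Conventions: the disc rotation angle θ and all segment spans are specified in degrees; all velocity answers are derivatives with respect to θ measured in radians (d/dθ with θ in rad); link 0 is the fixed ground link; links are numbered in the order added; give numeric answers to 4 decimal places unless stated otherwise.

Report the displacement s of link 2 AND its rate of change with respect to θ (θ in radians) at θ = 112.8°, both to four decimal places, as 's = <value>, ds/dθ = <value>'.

seg 1 [0°–81.8°] cycloidal, h=7: full span → s += 7 → s = 7.0000
seg 2 [81.8°–106°] uniform, h=-5: full span → s += -5 → s = 2.0000
seg 3 [106°–130.9°] cycloidal, h=28: θ=112.8° here. β=6.8, B=24.9. 28·(0.2731 − sin(2π·0.2731)/(2π)) = 3.2371 → s = 5.2371
velocity in seg [106°–130.9°] (cycloidal), θ in radians: β = 6.8° = 0.1187 rad, B = 24.9° = 0.4346 rad; ds/dθ = (h/B)(1 − cos(2πβ/B)) = (28/0.4346)(1 − cos(2π·0.2731)) = 73.744460 mm/rad

s = 5.2371, ds/dθ = 73.7445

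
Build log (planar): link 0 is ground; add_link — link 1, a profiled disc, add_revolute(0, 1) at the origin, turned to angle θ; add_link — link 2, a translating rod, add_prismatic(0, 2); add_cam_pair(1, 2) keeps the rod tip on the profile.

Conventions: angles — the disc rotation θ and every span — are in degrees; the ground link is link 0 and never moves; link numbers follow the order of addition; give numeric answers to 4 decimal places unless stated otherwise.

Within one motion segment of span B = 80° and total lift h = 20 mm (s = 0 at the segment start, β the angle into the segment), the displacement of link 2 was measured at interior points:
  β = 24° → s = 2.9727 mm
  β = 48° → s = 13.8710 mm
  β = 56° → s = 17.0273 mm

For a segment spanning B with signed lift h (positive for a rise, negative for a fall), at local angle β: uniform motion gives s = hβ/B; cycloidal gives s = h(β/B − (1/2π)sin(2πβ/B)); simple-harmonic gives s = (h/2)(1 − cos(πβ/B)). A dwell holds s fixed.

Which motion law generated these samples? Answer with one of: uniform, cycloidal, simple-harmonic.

candidates at β/B = r: uniform s = h·r (linear in β); cycloidal s = h·(r − sin(2πr)/(2π)); simple-harmonic s = (h/2)(1 − cos(πr))
β=24°: printed 2.9727 | uniform 6.0000, cycloidal 2.9727, simple-harmonic 4.1221
β=48°: printed 13.8710 | uniform 12.0000, cycloidal 13.8710, simple-harmonic 13.0902
β=56°: printed 17.0273 | uniform 14.0000, cycloidal 17.0273, simple-harmonic 15.8779
only one law matches every sample → cycloidal

cycloidal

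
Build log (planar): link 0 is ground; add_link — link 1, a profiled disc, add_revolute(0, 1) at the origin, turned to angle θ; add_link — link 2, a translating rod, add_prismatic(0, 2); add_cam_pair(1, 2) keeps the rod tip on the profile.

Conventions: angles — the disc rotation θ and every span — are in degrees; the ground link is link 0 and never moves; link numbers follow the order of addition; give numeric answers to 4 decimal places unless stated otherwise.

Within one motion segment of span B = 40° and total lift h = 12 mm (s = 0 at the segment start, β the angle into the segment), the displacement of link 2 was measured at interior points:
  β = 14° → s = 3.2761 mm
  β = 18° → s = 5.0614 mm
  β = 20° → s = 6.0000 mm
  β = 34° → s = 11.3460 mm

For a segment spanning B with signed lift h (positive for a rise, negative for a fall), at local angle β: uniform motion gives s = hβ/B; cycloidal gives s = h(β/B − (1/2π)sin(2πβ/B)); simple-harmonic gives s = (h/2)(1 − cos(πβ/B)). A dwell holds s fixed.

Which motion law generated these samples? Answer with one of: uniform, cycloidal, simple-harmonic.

candidates at β/B = r: uniform s = h·r (linear in β); cycloidal s = h·(r − sin(2πr)/(2π)); simple-harmonic s = (h/2)(1 − cos(πr))
β=14°: printed 3.2761 | uniform 4.2000, cycloidal 2.6549, simple-harmonic 3.2761
β=18°: printed 5.0614 | uniform 5.4000, cycloidal 4.8098, simple-harmonic 5.0614
β=20°: printed 6.0000 | uniform 6.0000, cycloidal 6.0000, simple-harmonic 6.0000
β=34°: printed 11.3460 | uniform 10.2000, cycloidal 11.7451, simple-harmonic 11.3460
only one law matches every sample → simple-harmonic

simple-harmonic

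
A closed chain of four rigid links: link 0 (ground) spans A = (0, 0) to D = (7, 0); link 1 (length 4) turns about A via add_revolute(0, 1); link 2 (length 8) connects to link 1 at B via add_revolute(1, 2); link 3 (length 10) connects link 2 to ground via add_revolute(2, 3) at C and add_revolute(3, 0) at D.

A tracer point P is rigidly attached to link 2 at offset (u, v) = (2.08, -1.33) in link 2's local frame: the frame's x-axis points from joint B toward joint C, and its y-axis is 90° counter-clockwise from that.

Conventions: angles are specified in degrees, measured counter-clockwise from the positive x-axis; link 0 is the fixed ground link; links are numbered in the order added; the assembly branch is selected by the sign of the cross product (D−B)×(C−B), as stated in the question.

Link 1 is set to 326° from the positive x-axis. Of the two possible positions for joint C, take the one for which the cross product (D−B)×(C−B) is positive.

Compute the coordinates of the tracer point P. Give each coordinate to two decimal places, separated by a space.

A=(0,0), D=(7.00,0)
B = A + 4.00·(cos326°, sin326°) = (3.3162, -2.2368)
|BD| = 4.3097
circle(B,8.00) ∩ circle(D,10.00): a=-2.0217, h=7.7403
  candidates: C₊=(-2.4292,3.3302) cross=33.359; C₋=(5.6053,-9.9023) cross=-33.359
  branch + wants cross > 0 → take C=(-2.4292,3.3302) (cross=33.359)
ex = (C−B)/|BC| = (-0.7182,0.6959); ey = (-0.6959,-0.7182)
P = B + 2.08·ex + -1.33·ey = (2.7479,0.1658)

2.75 0.17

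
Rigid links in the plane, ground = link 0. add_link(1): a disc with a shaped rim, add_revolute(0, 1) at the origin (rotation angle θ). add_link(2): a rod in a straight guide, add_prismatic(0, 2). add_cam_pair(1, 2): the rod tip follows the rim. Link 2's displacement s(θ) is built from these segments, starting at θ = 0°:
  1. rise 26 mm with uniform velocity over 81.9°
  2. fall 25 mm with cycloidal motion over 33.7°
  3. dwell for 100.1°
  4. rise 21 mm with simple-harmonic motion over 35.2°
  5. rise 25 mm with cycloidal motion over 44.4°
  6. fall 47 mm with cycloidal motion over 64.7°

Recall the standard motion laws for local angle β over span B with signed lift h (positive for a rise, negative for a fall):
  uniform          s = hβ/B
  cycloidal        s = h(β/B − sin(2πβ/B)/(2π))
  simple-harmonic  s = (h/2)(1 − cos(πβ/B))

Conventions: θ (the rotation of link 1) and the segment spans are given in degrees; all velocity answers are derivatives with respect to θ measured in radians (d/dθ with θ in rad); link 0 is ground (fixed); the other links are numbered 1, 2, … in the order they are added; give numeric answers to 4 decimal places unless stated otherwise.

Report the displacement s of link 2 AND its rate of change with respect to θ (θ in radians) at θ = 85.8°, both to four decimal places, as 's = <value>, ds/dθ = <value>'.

segment 1 (0° to 81.9°, uniform, h = 26) is passed completely: s = 0.0000 + (26) = 26.0000
θ = 85.8° falls in segment 2 (81.9° to 115.6°, cycloidal, h = -25): β = 85.8 − 81.9 = 3.9°, B = 33.7°; Δs = -25·(0.1157 − sin(2π·0.1157)/(2π)) = -0.2483; s = 26.0000 − 0.2483 = 25.7517
velocity in seg [81.9°–115.6°] (cycloidal), θ in radians: β = 3.9° = 0.0681 rad, B = 33.7° = 0.5882 rad; ds/dθ = (h/B)(1 − cos(2πβ/B)) = ((-25)/0.5882)(1 − cos(2π·0.1157)) = -10.750080 mm/rad

s = 25.7517, ds/dθ = -10.7501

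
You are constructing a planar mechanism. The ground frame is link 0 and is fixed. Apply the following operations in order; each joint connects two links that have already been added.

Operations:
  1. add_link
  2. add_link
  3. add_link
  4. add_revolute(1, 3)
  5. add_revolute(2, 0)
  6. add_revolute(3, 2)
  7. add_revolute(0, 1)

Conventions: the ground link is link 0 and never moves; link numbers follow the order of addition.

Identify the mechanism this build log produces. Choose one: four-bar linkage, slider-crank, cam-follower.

links: 4 (incl. ground); joints: 4 revolute, 0 prismatic, 0 higher (cam) pair, forming one closed loop
4 links in a single 4R loop → four-bar linkage

four-bar linkage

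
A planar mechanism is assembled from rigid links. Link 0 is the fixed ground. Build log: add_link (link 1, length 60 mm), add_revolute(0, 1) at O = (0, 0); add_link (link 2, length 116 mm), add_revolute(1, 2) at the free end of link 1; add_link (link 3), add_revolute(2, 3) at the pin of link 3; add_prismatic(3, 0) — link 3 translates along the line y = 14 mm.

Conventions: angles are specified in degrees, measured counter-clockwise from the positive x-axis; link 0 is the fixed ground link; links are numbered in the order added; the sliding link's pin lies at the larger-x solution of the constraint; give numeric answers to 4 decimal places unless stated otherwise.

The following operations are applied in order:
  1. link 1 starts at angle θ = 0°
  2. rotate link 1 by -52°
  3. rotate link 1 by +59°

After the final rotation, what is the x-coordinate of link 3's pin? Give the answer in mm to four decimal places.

geometry: r = 60 mm, L = 116 mm, e = 14 mm; θ starts at 0°
rotate link 1 by -52°: θ ← 0° -52° = -52°
rotate link 1 by +59°: θ ← -52° +59° = 7°
crank pin P = (r cos θ, r sin θ) = (59.552769, 7.312161)
h = r sin θ − e = 7.312161 − 14 = -6.687839
x = r cos θ + √(L² − h²) = 59.552769 + 115.807050 = 175.359819

175.3598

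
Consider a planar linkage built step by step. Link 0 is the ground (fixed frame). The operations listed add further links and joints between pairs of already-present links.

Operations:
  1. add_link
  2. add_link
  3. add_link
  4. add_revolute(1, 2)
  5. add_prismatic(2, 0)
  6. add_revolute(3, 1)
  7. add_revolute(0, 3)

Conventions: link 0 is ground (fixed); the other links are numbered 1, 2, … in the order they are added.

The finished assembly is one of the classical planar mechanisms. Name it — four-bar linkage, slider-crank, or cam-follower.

links: 4 (incl. ground); joints: 3 revolute, 1 prismatic, 0 higher (cam) pair, forming one closed loop
4 links, 3 revolutes + 1 prismatic in one loop → slider-crank

slider-crank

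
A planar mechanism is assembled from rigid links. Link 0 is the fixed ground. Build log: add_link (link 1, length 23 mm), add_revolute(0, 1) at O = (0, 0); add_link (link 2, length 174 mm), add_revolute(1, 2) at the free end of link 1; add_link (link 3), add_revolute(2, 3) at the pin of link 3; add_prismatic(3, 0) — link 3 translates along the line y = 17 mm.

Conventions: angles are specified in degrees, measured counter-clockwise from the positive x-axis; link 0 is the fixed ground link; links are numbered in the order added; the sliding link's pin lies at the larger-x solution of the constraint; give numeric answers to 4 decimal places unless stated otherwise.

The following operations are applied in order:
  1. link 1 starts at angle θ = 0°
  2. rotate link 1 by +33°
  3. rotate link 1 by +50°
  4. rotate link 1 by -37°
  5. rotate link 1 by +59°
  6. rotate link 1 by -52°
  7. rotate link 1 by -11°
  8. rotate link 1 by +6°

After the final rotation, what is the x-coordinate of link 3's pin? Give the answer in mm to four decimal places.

geometry: r = 23 mm, L = 174 mm, e = 17 mm; θ starts at 0°
rotate link 1 by +33°: θ ← 0° +33° = 33°
rotate link 1 by +50°: θ ← 33° +50° = 83°
rotate link 1 by -37°: θ ← 83° -37° = 46°
rotate link 1 by +59°: θ ← 46° +59° = 105°
rotate link 1 by -52°: θ ← 105° -52° = 53°
rotate link 1 by -11°: θ ← 53° -11° = 42°
rotate link 1 by +6°: θ ← 42° +6° = 48°
crank pin P = (r cos θ, r sin θ) = (15.390004, 17.092331)
h = r sin θ − e = 17.092331 − 17 = 0.092331
x = r cos θ + √(L² − h²) = 15.390004 + 173.999976 = 189.389979

189.3900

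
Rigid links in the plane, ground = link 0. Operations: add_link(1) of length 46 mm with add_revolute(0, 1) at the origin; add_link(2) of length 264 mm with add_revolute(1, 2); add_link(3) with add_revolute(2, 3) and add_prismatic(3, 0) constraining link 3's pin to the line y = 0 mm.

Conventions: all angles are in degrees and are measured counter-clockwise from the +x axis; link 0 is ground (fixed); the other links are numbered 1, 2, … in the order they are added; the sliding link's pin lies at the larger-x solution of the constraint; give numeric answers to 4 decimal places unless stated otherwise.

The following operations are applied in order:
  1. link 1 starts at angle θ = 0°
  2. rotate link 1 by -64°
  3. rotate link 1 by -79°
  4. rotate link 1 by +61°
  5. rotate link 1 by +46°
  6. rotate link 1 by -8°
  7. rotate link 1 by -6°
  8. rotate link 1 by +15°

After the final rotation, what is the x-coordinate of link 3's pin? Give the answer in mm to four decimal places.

geometry: r = 46 mm, L = 264 mm, e = 0 mm; θ starts at 0°
rotate link 1 by -64°: θ ← 0° -64° = -64°
rotate link 1 by -79°: θ ← -64° -79° = -143°
rotate link 1 by +61°: θ ← -143° +61° = -82°
rotate link 1 by +46°: θ ← -82° +46° = -36°
rotate link 1 by -8°: θ ← -36° -8° = -44°
rotate link 1 by -6°: θ ← -44° -6° = -50°
rotate link 1 by +15°: θ ← -50° +15° = -35°
crank pin P = (r cos θ, r sin θ) = (37.680994, -26.384516)
h = r sin θ − e = -26.384516 − 0 = -26.384516
x = r cos θ + √(L² − h²) = 37.680994 + 262.678239 = 300.359233

300.3592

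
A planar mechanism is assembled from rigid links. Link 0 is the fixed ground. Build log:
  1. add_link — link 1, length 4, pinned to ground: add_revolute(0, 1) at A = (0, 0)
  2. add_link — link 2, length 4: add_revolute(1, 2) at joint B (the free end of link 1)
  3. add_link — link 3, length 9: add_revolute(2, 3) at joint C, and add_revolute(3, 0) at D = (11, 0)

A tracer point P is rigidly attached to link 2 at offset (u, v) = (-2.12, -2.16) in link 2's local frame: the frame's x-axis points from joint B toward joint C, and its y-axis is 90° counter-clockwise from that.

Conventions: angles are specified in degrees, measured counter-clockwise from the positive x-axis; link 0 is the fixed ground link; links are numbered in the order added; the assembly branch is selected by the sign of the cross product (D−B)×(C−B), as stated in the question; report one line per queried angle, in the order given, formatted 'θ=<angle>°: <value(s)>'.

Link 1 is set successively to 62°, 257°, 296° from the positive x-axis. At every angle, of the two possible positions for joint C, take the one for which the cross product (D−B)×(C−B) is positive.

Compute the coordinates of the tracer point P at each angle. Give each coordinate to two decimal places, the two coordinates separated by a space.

A=(0,0), D=(11.00,0)
θ=62°: B = A + 4.00·(cos62°, sin62°) = (1.8779, 3.5318)
θ=62°: |BD| = 9.7819
θ=62°: circle(B,4.00) ∩ circle(D,9.00): a=1.5685, h=3.6796
θ=62°:   candidates: C₊=(4.6691,6.3969) cross=35.994; C₋=(2.0121,-0.4660) cross=-35.994
θ=62°:   branch + wants cross > 0 → take C=(4.6691,6.3969) (cross=35.994)
θ=62°: ex = (C−B)/|BC| = (0.6978,0.7163); ey = (-0.7163,0.6978)
θ=62°: P = B + -2.12·ex + -2.16·ey = (1.9457,0.5060)
θ=257°: B = A + 4.00·(cos257°, sin257°) = (-0.8998, -3.8975)
θ=257°: |BD| = 12.5218
θ=257°: circle(B,4.00) ∩ circle(D,9.00): a=3.6654, h=1.6014
θ=257°:   candidates: C₊=(2.0851,-1.2347) cross=20.053; C₋=(3.0820,-4.2785) cross=-20.053
θ=257°:   branch + wants cross > 0 → take C=(2.0851,-1.2347) (cross=20.053)
θ=257°: ex = (C−B)/|BC| = (0.7462,0.6657); ey = (-0.6657,0.7462)
θ=257°: P = B + -2.12·ex + -2.16·ey = (-1.0439,-6.9206)
θ=296°: B = A + 4.00·(cos296°, sin296°) = (1.7535, -3.5952)
θ=296°: |BD| = 9.9209
θ=296°: circle(B,4.00) ∩ circle(D,9.00): a=1.6845, h=3.6280
θ=296°:   candidates: C₊=(2.0087,0.3967) cross=35.993; C₋=(4.6382,-6.3661) cross=-35.993
θ=296°:   branch + wants cross > 0 → take C=(2.0087,0.3967) (cross=35.993)
θ=296°: ex = (C−B)/|BC| = (0.0638,0.9980); ey = (-0.9980,0.0638)
θ=296°: P = B + -2.12·ex + -2.16·ey = (3.7738,-5.8487)

θ=62°: 1.95 0.51
θ=257°: -1.04 -6.92
θ=296°: 3.77 -5.85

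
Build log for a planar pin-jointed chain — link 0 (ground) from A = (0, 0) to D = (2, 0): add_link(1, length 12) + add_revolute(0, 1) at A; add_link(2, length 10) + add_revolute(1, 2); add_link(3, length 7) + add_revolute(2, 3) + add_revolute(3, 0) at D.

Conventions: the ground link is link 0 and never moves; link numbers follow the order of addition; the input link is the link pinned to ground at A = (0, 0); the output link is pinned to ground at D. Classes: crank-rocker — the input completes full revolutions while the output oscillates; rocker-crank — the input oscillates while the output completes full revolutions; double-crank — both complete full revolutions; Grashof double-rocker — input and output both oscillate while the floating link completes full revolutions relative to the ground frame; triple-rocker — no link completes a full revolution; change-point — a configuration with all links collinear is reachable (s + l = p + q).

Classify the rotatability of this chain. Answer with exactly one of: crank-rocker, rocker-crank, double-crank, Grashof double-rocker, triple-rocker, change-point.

lengths: ground=2, input=12, coupler=10, output=7
sorted: s=2 (shortest), l=12 (longest), p+q=17
s + l = 14 vs p + q = 17
s + l < p + q (Grashof) with shortest = ground link → double-crank

double-crank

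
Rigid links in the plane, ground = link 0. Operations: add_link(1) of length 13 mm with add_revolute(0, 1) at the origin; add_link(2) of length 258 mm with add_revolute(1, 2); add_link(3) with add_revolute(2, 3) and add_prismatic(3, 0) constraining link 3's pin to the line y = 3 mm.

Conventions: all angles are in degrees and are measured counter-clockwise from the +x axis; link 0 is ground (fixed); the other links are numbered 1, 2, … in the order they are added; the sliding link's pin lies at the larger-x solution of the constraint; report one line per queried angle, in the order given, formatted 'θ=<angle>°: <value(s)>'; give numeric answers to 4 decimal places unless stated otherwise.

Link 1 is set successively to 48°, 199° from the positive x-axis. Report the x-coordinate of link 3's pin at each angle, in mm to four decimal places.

geometry: r = 13 mm, L = 258 mm, e = 3 mm
θ=48°: crank pin P = (r cos θ, r sin θ) = (8.698698, 9.660883)
θ=48°: h = r sin θ − e = 9.660883 − 3 = 6.660883
θ=48°: x = r cos θ + √(L² − h²) = 8.698698 + 257.914002 = 266.612700
θ=199°: crank pin P = (r cos θ, r sin θ) = (-12.291741, -4.232386)
θ=199°: h = r sin θ − e = -4.232386 − 3 = -7.232386
θ=199°: x = r cos θ + √(L² − h²) = -12.291741 + 257.898609 = 245.606868

θ=48°: 266.6127
θ=199°: 245.6069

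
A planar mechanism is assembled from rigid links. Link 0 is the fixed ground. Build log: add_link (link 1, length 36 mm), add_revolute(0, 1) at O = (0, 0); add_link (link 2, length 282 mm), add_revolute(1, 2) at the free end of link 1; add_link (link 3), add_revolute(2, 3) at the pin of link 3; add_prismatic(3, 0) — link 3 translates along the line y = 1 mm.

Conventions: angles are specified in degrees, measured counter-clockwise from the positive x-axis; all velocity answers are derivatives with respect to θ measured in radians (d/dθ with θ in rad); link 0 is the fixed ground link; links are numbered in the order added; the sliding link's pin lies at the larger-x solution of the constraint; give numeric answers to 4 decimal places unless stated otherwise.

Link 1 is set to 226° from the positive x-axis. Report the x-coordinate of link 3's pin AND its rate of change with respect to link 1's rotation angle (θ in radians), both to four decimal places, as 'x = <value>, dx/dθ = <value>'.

geometry: r = 36 mm, L = 282 mm, e = 1 mm
crank pin P = (r cos θ, r sin θ) = (-25.007701, -25.896233)
h = r sin θ − e = -25.896233 − 1 = -26.896233
x = r cos θ + √(L² − h²) = -25.007701 + 280.714433 = 255.706731
dx/dθ = −r sin θ − h·r cos θ/√(L² − h²) (θ in radians; h = -26.896233) = 23.500157

x = 255.7067, dx/dθ = 23.5002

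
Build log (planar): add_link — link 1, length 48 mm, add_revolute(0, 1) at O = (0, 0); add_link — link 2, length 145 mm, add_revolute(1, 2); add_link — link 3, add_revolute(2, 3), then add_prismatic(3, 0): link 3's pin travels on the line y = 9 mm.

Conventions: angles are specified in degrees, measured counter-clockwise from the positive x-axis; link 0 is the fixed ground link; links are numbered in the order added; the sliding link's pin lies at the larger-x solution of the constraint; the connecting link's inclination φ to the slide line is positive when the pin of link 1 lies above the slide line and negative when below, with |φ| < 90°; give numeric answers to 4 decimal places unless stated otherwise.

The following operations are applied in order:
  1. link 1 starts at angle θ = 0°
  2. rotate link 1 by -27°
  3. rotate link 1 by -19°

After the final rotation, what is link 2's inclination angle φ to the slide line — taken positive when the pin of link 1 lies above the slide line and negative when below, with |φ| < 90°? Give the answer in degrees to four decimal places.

geometry: r = 48 mm, L = 145 mm, e = 9 mm; θ starts at 0°
rotate link 1 by -27°: θ ← 0° -27° = -27°
rotate link 1 by -19°: θ ← -27° -19° = -46°
h = r sin θ − e = -34.528310 − 9 = -43.528310
sin φ = h / L = -43.528310 / 145 = -0.30019524
φ = arcsin(-0.30019524) = -17.469330°

-17.4693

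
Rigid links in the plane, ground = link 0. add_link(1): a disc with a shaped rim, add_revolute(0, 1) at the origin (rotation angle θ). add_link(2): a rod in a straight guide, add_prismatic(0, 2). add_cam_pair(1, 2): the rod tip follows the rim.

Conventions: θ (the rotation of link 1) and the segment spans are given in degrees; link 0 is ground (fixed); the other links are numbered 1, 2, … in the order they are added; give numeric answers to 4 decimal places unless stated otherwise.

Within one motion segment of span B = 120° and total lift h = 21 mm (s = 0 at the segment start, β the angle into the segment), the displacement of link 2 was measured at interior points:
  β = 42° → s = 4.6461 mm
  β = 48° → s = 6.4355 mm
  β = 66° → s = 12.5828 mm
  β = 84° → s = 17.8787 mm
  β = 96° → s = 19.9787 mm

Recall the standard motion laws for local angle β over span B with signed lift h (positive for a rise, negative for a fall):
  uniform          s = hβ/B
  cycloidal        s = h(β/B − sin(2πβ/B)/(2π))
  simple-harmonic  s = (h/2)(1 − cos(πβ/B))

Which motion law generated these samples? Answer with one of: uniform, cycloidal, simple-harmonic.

candidates at β/B = r: uniform s = h·r (linear in β); cycloidal s = h·(r − sin(2πr)/(2π)); simple-harmonic s = (h/2)(1 − cos(πr))
β=42°: printed 4.6461 | uniform 7.3500, cycloidal 4.6461, simple-harmonic 5.7331
β=48°: printed 6.4355 | uniform 8.4000, cycloidal 6.4355, simple-harmonic 7.2553
β=66°: printed 12.5828 | uniform 11.5500, cycloidal 12.5828, simple-harmonic 12.1426
β=84°: printed 17.8787 | uniform 14.7000, cycloidal 17.8787, simple-harmonic 16.6717
β=96°: printed 19.9787 | uniform 16.8000, cycloidal 19.9787, simple-harmonic 18.9947
only one law matches every sample → cycloidal

cycloidal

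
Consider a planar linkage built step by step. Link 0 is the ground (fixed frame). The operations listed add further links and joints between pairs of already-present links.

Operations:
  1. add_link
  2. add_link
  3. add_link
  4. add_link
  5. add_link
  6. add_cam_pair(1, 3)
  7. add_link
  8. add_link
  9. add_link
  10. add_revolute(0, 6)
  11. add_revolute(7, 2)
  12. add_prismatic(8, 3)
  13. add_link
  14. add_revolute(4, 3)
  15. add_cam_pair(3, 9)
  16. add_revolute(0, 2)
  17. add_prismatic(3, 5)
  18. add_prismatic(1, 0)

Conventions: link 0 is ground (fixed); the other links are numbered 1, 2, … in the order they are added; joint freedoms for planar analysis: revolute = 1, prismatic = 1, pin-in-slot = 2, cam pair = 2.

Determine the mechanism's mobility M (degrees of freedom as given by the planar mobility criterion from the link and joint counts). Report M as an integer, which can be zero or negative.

ground; <1,0,0>
#1 <2,0,0>
#2 <3,0,0>
#3 <4,0,0>
#4 <5,0,0>
#5 <6,0,0>
C:1↔3 J2 <6,0,1>
#6 <7,0,1>
#7 <8,0,1>
#8 <9,0,1>
R:0↔6 J1 <9,1,1>
R:7↔2 J1 <9,2,1>
P:8↔3 J1 <9,3,1>
#9 <10,3,1>
R:4↔3 J1 <10,4,1>
C:3↔9 J2 <10,4,2>
R:0↔2 J1 <10,5,2>
P:3↔5 J1 <10,6,2>
P:1↔0 J1 <10,7,2>
3×9 − 2×7 − 1×2 = 11

M = 11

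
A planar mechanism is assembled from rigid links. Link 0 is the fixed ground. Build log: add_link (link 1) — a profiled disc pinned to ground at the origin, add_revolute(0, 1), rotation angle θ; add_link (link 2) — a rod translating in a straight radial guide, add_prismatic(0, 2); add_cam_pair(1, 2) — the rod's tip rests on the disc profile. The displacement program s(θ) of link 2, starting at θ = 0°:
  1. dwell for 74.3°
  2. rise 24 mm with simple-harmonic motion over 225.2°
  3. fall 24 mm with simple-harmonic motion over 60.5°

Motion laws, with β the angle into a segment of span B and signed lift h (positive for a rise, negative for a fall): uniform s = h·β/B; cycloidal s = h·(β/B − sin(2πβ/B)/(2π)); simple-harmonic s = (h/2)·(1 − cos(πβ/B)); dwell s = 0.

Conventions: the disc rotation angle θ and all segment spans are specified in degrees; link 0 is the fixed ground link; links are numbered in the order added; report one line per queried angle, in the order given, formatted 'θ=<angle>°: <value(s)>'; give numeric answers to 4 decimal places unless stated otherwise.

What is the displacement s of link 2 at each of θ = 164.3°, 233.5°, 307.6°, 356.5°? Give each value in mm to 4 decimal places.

seg 1 [0°–74.3°] dwell: s stays 0.0000
seg 2 [74.3°–299.5°] simple-harmonic, h=24: θ=164.3° here. β=90, B=225.2. 24/2·(1 − cos(π·0.3996)) = 8.2791 → s = 8.2791
seg 2 [74.3°–299.5°] simple-harmonic, h=24: θ=233.5° here. β=159.2, B=225.2. 24/2·(1 − cos(π·0.7069)) = 19.2630 → s = 19.2630
seg 2 [74.3°–299.5°] simple-harmonic, h=24: full span → s += 24 → s = 24.0000
seg 3 [299.5°–360°] simple-harmonic, h=-24: θ=307.6° here. β=8.1, B=60.5. -24/2·(1 − cos(π·0.1339)) = -1.0459 → s = 22.9541
seg 3 [299.5°–360°] simple-harmonic, h=-24: θ=356.5° here. β=57, B=60.5. -24/2·(1 − cos(π·0.9421)) = -23.8024 → s = 0.1976

θ=164.3°: 8.2791
θ=233.5°: 19.2630
θ=307.6°: 22.9541
θ=356.5°: 0.1976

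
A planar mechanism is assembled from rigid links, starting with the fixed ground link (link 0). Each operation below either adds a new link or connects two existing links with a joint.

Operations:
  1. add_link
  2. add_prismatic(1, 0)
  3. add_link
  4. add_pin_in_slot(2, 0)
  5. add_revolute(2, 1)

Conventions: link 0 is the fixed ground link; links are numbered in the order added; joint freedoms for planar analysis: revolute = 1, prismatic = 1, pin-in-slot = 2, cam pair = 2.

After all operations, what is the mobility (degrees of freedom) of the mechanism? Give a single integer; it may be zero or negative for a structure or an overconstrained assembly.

L=1 J1=0 J2=0
add link → L=2 J1=0 J2=0
P@1,0 dof=1 J1 → L=2 J1=1 J2=0
add link → L=3 J1=1 J2=0
PS@2,0 dof=2 J2 → L=3 J1=1 J2=1
R@2,1 dof=1 J1 → L=3 J1=2 J2=1
M=3(L−1)−2J1−J2=3·2−2·2−1=1

M = 1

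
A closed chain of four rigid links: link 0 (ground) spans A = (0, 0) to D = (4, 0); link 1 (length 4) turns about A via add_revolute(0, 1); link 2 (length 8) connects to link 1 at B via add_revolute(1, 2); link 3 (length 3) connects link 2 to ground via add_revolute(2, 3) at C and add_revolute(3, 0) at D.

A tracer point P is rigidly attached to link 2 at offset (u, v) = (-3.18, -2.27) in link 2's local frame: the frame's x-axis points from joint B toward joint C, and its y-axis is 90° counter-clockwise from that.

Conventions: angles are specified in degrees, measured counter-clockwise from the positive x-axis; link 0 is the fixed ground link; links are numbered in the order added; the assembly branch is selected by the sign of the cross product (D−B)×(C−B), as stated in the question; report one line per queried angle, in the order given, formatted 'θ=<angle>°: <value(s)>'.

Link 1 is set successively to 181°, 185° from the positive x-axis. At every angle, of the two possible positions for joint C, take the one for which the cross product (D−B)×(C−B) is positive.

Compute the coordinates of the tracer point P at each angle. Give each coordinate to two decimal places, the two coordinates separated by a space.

A=(0,0), D=(4.00,0)
θ=181°: B = A + 4.00·(cos181°, sin181°) = (-3.9994, -0.0698)
θ=181°: |BD| = 7.9997
θ=181°: circle(B,8.00) ∩ circle(D,3.00): a=7.4375, h=2.9468
θ=181°:   candidates: C₊=(3.4121,2.9418) cross=23.574; C₋=(3.4635,-2.9516) cross=-23.574
θ=181°:   branch + wants cross > 0 → take C=(3.4121,2.9418) (cross=23.574)
θ=181°: ex = (C−B)/|BC| = (0.9264,0.3765); ey = (-0.3765,0.9264)
θ=181°: P = B + -3.18·ex + -2.27·ey = (-6.0909,-3.3699)
θ=185°: B = A + 4.00·(cos185°, sin185°) = (-3.9848, -0.3486)
θ=185°: |BD| = 7.9924
θ=185°: circle(B,8.00) ∩ circle(D,3.00): a=7.4370, h=2.9481
θ=185°:   candidates: C₊=(3.3165,2.9211) cross=23.563; C₋=(3.5737,-2.9696) cross=-23.563
θ=185°:   branch + wants cross > 0 → take C=(3.3165,2.9211) (cross=23.563)
θ=185°: ex = (C−B)/|BC| = (0.9127,0.4087); ey = (-0.4087,0.9127)
θ=185°: P = B + -3.18·ex + -2.27·ey = (-5.9593,-3.7201)

θ=181°: -6.09 -3.37
θ=185°: -5.96 -3.72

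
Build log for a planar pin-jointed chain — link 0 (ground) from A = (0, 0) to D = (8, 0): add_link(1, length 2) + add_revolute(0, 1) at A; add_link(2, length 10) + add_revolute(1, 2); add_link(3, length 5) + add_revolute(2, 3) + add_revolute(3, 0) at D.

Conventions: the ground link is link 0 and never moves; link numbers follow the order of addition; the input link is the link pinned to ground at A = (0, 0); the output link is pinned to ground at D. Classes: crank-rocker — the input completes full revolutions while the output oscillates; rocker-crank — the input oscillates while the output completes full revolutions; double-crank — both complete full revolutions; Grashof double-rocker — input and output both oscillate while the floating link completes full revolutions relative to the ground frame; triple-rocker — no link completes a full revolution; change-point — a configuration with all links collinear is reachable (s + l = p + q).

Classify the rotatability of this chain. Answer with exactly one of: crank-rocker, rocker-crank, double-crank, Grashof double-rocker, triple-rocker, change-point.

lengths: ground=8, input=2, coupler=10, output=5
sorted: s=2 (shortest), l=10 (longest), p+q=13
s + l = 12 vs p + q = 13
s + l < p + q (Grashof) with shortest = input link → crank-rocker

crank-rocker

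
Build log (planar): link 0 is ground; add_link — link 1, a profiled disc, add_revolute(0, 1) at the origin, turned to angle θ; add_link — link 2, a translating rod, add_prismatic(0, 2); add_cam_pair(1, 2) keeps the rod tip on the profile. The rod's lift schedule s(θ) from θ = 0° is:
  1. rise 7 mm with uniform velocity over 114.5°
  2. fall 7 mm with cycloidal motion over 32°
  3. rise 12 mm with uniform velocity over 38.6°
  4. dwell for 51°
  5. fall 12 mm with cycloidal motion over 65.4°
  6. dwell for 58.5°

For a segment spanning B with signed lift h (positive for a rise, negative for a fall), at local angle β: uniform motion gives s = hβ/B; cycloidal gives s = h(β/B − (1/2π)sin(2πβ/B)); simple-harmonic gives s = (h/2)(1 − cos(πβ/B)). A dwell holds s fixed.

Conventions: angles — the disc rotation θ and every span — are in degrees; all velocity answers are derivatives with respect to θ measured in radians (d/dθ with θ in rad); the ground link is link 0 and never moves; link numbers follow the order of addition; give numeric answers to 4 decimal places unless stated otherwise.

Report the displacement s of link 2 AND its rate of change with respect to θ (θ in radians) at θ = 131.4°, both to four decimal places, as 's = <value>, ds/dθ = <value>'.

seg 1 [0°–114.5°] uniform, h=7: full span → s += 7 → s = 7.0000
seg 2 [114.5°–146.5°] cycloidal, h=-7: θ=131.4° here. β=16.9, B=32. -7·(0.5281 − sin(2π·0.5281)/(2π)) = -3.8927 → s = 3.1073
velocity in seg [114.5°–146.5°] (cycloidal), θ in radians: β = 16.9° = 0.2950 rad, B = 32° = 0.5585 rad; ds/dθ = (h/B)(1 − cos(2πβ/B)) = ((-7)/0.5585)(1 − cos(2π·0.5281)) = -24.871715 mm/rad

s = 3.1073, ds/dθ = -24.8717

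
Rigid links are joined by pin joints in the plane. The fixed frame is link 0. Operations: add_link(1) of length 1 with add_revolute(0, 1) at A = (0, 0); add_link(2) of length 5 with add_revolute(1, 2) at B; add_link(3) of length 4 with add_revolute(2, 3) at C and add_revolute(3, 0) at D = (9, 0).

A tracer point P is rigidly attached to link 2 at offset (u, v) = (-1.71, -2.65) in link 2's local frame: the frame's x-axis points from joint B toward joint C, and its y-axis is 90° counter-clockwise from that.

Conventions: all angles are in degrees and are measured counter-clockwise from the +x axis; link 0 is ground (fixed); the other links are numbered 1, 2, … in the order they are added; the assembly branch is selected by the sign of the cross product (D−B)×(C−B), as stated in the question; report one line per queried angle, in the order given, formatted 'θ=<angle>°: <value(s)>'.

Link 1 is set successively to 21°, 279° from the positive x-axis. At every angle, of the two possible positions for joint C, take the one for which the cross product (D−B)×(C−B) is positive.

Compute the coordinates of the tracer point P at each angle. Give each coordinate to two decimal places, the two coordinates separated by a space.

A=(0,0), D=(9.00,0)
θ=21°: B = A + 1.00·(cos21°, sin21°) = (0.9336, 0.3584)
θ=21°: |BD| = 8.0744
θ=21°: circle(B,5.00) ∩ circle(D,4.00): a=4.5945, h=1.9724
θ=21°:   candidates: C₊=(5.6111,2.1249) cross=15.926; C₋=(5.4360,-1.8160) cross=-15.926
θ=21°:   branch + wants cross > 0 → take C=(5.6111,2.1249) (cross=15.926)
θ=21°: ex = (C−B)/|BC| = (0.9355,0.3533); ey = (-0.3533,0.9355)
θ=21°: P = B + -1.71·ex + -2.65·ey = (0.2702,-2.7249)
θ=279°: B = A + 1.00·(cos279°, sin279°) = (0.1564, -0.9877)
θ=279°: |BD| = 8.8985
θ=279°: circle(B,5.00) ∩ circle(D,4.00): a=4.9550, h=0.6695
θ=279°:   candidates: C₊=(5.0065,0.2276) cross=5.958; C₋=(5.1551,-1.1031) cross=-5.958
θ=279°:   branch + wants cross > 0 → take C=(5.0065,0.2276) (cross=5.958)
θ=279°: ex = (C−B)/|BC| = (0.9700,0.2431); ey = (-0.2431,0.9700)
θ=279°: P = B + -1.71·ex + -2.65·ey = (-0.8582,-3.9739)

θ=21°: 0.27 -2.72
θ=279°: -0.86 -3.97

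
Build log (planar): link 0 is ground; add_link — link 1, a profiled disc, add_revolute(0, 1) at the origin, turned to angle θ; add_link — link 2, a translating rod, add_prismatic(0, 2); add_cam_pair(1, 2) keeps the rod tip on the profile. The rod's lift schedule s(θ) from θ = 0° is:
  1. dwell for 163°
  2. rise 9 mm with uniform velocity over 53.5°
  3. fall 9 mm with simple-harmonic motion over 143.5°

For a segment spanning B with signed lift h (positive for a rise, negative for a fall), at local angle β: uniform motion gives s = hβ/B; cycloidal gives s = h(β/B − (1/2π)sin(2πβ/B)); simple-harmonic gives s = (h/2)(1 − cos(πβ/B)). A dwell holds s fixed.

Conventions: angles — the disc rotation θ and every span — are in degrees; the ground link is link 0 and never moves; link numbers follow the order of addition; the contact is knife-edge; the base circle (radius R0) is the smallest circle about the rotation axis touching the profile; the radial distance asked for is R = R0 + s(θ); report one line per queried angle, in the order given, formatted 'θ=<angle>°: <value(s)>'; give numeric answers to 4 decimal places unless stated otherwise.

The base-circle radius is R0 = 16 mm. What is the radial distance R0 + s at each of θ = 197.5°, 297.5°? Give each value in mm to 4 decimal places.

seg 1 [0°–163°] dwell: s stays 0.0000
seg 2 [163°–216.5°] uniform, h=9: θ=197.5° here. β=34.5, B=53.5. 9·34.5/53.5 = 5.8037 → s = 5.8037
seg 2 [163°–216.5°] uniform, h=9: full span → s += 9 → s = 9.0000
seg 3 [216.5°–360°] simple-harmonic, h=-9: θ=297.5° here. β=81, B=143.5. -9/2·(1 − cos(π·0.5645)) = -5.4051 → s = 3.5949
θ=197.5°: R = R0 + s = 16 + 5.8037 = 21.8037
θ=297.5°: R = R0 + s = 16 + 3.5949 = 19.5949

θ=197.5°: 21.8037
θ=297.5°: 19.5949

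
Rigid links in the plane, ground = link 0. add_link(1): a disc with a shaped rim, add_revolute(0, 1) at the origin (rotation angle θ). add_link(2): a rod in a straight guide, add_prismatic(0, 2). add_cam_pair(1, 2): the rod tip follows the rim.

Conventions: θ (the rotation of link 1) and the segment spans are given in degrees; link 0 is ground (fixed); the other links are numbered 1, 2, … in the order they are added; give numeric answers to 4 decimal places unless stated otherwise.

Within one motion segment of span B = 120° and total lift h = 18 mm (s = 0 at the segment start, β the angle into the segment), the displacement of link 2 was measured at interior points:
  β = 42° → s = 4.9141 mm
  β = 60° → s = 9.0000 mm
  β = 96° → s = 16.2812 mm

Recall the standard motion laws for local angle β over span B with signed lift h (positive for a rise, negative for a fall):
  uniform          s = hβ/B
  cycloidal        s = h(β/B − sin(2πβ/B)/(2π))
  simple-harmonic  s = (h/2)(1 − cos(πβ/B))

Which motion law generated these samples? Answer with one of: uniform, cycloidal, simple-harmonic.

candidates at β/B = r: uniform s = h·r (linear in β); cycloidal s = h·(r − sin(2πr)/(2π)); simple-harmonic s = (h/2)(1 − cos(πr))
β=42°: printed 4.9141 | uniform 6.3000, cycloidal 3.9823, simple-harmonic 4.9141
β=60°: printed 9.0000 | uniform 9.0000, cycloidal 9.0000, simple-harmonic 9.0000
β=96°: printed 16.2812 | uniform 14.4000, cycloidal 17.1246, simple-harmonic 16.2812
only one law matches every sample → simple-harmonic

simple-harmonic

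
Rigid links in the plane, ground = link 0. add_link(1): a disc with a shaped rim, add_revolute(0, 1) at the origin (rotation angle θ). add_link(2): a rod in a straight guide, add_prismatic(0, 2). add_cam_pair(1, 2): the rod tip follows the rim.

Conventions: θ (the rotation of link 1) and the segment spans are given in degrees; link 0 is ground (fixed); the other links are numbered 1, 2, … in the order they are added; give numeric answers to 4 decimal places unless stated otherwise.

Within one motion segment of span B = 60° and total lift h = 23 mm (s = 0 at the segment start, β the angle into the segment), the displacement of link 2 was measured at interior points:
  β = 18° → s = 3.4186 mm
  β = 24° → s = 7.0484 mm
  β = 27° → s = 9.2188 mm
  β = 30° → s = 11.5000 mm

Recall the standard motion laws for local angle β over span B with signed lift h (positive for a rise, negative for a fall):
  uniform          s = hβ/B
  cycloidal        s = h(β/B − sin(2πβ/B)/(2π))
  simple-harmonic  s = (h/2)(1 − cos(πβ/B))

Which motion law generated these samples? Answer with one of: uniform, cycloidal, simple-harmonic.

candidates at β/B = r: uniform s = h·r (linear in β); cycloidal s = h·(r − sin(2πr)/(2π)); simple-harmonic s = (h/2)(1 − cos(πr))
β=18°: printed 3.4186 | uniform 6.9000, cycloidal 3.4186, simple-harmonic 4.7405
β=24°: printed 7.0484 | uniform 9.2000, cycloidal 7.0484, simple-harmonic 7.9463
β=27°: printed 9.2188 | uniform 10.3500, cycloidal 9.2188, simple-harmonic 9.7010
β=30°: printed 11.5000 | uniform 11.5000, cycloidal 11.5000, simple-harmonic 11.5000
only one law matches every sample → cycloidal

cycloidal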